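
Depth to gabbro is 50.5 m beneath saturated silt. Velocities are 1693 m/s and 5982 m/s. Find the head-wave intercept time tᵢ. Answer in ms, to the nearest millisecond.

57 ms

θ_c = arcsin(V₁/V₂) = arcsin(1693/5982) = 16.44°; cos θ_c = 0.9591.
tᵢ = 2h·cos θ_c / V₁ = 2·50.5·0.9591 / 1693 = 0.05722 s.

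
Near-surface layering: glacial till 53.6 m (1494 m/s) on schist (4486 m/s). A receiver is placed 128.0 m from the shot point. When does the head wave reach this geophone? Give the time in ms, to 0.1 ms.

96.2 ms

θ_c = arcsin(V₁/V₂) = arcsin(1494/4486) = 19.45°, cos θ_c = 0.9429.
Intercept time tᵢ = 2h cos θ_c / V₁ = 2·53.6·0.9429/1494 = 0.06766 s.
t = x/V₂ + tᵢ = 128.0/4486 + 0.06766 = 0.09619 s.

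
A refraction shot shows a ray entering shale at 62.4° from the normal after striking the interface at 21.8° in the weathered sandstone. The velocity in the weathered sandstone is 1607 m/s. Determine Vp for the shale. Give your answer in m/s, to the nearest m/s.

Snell's law: sin 21.8°/V₁ = sin 62.4°/V₂.
V₂ = V₁·sin 62.4°/sin 21.8° = 1607 × 2.3863 = 3834.82 m/s.

3835 m/s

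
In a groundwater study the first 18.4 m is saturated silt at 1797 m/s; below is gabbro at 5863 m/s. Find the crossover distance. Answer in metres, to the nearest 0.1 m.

x_cross = 2h·√((V₂+V₁)/(V₂−V₁)).
(V₂+V₁)/(V₂−V₁) = (5863+1797)/(5863−1797) = 1.8839; √ = 1.3726.
x_cross = 2·18.4·1.3726 = 50.51 m.

50.5 m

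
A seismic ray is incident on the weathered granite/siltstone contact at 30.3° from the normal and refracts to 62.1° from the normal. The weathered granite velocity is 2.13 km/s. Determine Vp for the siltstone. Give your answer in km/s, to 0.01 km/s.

3.73 km/s

sin 30.3° = 0.5045; sin 62.1° = 0.8838.
V₂ = V₁·(sin θ₂/sin θ₁) = 2.13·(0.8838/0.5045) = 3.73 km/s.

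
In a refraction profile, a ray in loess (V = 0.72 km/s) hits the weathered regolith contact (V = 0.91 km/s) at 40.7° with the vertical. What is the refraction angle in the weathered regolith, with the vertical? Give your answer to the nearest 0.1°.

Snell's law: sin θ₂ = (V₂/V₁)·sin θ₁ = (0.91/0.72)·sin 40.7° = 0.8242.
θ₂ = arcsin 0.8242 = 55.51° from the normal.

55.5°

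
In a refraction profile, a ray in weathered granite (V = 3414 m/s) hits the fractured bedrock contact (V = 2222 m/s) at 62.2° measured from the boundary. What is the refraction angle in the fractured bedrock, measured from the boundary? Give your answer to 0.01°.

Angle from the normal: 90° − 62.2° = 27.8°.
Snell's law: sin θ₂ = (V₂/V₁)·sin θ₁ = (2222/3414)·sin 27.8° = 0.3035.
θ₂ = sin⁻¹(0.3035) = 17.67° (from vertical).
From the interface: 90° − 17.67° = 72.33°.

72.33°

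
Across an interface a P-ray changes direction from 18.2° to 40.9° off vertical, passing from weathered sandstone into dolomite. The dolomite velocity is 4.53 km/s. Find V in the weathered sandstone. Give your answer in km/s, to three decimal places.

Snell's law: sin 18.2°/V₁ = sin 40.9°/V₂.
V₁ = V₂·sin 18.2°/sin 40.9° = 4.53 × 0.4770 = 2.161 km/s.

2.161 km/s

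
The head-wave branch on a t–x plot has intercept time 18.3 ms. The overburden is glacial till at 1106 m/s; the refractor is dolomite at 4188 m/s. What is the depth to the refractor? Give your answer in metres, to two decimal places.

θ_c = arcsin(1106/4188) = 15.31°; cos θ_c = 0.9645.
tᵢ = 2h cos θ_c/V₁ ⇒ h = tᵢ·V₁/(2 cos θ_c) = 0.0183·1106/(2·0.9645) = 10.49 m.

10.49 m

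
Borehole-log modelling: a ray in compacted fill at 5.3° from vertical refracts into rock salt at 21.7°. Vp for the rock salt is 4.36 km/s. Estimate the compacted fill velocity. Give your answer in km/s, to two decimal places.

sin 5.3° = 0.0924; sin 21.7° = 0.3697.
V₁ = V₂·(sin θ₁/sin θ₂) = 4.36·(0.0924/0.3697) = 1.09 km/s.

1.09 km/s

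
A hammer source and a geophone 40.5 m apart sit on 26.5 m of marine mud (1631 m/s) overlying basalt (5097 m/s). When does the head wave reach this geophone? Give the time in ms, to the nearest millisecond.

t = x/V₂ + 2h·√(V₂²−V₁²)/(V₁V₂).
√(V₂²−V₁²) = √(5097²−1631²) = 4829.0 m/s; delay term = 2·26.5·4829.0/(1631·5097) = 0.03079 s.
t = 40.5/5097 + 0.03079 = 0.03873 s.

39 ms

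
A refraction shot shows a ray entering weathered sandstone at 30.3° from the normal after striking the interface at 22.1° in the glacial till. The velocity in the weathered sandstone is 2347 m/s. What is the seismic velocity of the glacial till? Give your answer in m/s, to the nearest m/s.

1750 m/s

sin 22.1° = 0.3762; sin 30.3° = 0.5045.
V₁ = V₂·(sin θ₁/sin θ₂) = 2347·(0.3762/0.5045) = 1750.15 m/s.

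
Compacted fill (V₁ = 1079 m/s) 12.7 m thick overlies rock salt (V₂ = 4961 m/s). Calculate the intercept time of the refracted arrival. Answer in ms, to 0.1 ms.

23.0 ms

θ_c = arcsin(V₁/V₂) = arcsin(1079/4961) = 12.56°; cos θ_c = 0.9761.
tᵢ = 2h·cos θ_c / V₁ = 2·12.7·0.9761 / 1079 = 0.02298 s.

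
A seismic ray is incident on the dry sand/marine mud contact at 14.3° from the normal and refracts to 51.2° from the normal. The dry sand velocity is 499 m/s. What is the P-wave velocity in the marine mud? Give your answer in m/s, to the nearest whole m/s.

1574 m/s

Snell's law: sin 14.3°/V₁ = sin 51.2°/V₂.
V₂ = V₁·sin 51.2°/sin 14.3° = 499 × 3.1552 = 1574.46 m/s.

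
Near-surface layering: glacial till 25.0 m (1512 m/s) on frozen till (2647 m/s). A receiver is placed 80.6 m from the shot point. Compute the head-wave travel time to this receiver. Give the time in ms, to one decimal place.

t = x/V₂ + 2h·√(V₂²−V₁²)/(V₁V₂).
√(V₂²−V₁²) = √(2647²−1512²) = 2172.7 m/s; delay term = 2·25.0·2172.7/(1512·2647) = 0.02714 s.
t = 80.6/2647 + 0.02714 = 0.05759 s.

57.6 ms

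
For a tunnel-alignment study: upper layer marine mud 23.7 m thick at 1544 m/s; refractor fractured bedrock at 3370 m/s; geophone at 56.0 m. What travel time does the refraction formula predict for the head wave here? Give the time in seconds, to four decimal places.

0.0439 s

t = x/V₂ + 2h·√(V₂²−V₁²)/(V₁V₂).
√(V₂²−V₁²) = √(3370²−1544²) = 2995.5 m/s; delay term = 2·23.7·2995.5/(1544·3370) = 0.02729 s.
t = 56.0/3370 + 0.02729 = 0.04391 s.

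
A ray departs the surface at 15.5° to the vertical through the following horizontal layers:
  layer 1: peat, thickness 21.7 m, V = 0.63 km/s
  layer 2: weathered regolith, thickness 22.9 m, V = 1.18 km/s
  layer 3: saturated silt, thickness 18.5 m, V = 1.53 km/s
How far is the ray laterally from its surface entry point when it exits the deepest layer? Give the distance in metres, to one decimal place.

Ray parameter p = sin 15.5° / 0.63 km/s = 4.2419e-01 s/km.
Layer 1: θ = 15.50°; offset = 21.7·tan 15.50° = 6.018 m.
Layer 2: sin θ = p·1.18 = 0.5005 → θ = 30.04°; offset = 22.9·tan 30.04° = 13.240 m.
Layer 3: sin θ = p·1.53 = 0.6490 → θ = 40.47°; offset = 18.5·tan 40.47° = 15.782 m.
Summing the layer offsets gives 35.040 m.

35.0 m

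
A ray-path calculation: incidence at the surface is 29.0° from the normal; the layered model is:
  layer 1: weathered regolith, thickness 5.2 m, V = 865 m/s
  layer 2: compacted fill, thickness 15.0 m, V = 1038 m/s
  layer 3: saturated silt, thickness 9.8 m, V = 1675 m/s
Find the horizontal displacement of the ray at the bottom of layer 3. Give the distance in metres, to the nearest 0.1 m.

40.3 m

p = sin θ₁/V₁ = sin 29.0°/865 = 5.6047e-04 s/m is conserved through the stack.
Layer 1: θ = 29.00°; offset = 5.2·tan 29.00° = 2.882 m.
Layer 2: sin θ = p·1038 = 0.5818 → θ = 35.58°; offset = 15.0·tan 35.58° = 10.729 m.
Layer 3: sin θ = p·1675 = 0.9388 → θ = 69.85°; offset = 9.8·tan 69.85° = 26.707 m.
Σ offsets = 40.319 m.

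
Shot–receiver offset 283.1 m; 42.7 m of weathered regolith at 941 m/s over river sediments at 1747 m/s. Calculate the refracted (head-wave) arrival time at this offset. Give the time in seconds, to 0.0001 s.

0.2385 s

t = x/V₂ + 2h·√(V₂²−V₁²)/(V₁V₂).
√(V₂²−V₁²) = √(1747²−941²) = 1471.9 m/s; delay term = 2·42.7·1471.9/(941·1747) = 0.07646 s.
t = 283.1/1747 + 0.07646 = 0.23851 s.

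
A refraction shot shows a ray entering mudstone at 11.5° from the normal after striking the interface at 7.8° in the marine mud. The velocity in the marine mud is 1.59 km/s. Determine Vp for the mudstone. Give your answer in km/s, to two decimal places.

Snell's law: sin 7.8°/V₁ = sin 11.5°/V₂.
V₂ = V₁·sin 11.5°/sin 7.8° = 1.59 × 1.4690 = 2.34 km/s.

2.34 km/s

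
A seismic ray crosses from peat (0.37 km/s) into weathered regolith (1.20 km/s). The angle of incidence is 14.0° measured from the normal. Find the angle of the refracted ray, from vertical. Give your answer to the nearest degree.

Snell's law: sin θ₂ = (V₂/V₁)·sin θ₁ = (1.20/0.37)·sin 14.0° = 0.7846.
θ₂ = sin⁻¹(0.7846) = 51.68° (from vertical).

52°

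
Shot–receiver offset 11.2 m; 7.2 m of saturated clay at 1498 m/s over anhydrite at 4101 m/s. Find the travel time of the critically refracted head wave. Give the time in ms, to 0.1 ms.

t = x/V₂ + 2h·√(V₂²−V₁²)/(V₁V₂).
√(V₂²−V₁²) = √(4101²−1498²) = 3817.6 m/s; delay term = 2·7.2·3817.6/(1498·4101) = 0.00895 s.
t = 11.2/4101 + 0.00895 = 0.01168 s.

11.7 ms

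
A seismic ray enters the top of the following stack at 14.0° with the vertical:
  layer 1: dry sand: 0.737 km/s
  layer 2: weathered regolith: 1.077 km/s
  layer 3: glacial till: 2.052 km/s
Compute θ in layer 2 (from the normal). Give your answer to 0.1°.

20.7°

Snell's law across each interface conserves sin θ / V, so sin θ_2 = V_2·sin θ₁/V₁.
sin θ_2 = 1.077 × sin 14.0° / 0.737 = 0.3535.
θ_2 = 20.70° from the vertical.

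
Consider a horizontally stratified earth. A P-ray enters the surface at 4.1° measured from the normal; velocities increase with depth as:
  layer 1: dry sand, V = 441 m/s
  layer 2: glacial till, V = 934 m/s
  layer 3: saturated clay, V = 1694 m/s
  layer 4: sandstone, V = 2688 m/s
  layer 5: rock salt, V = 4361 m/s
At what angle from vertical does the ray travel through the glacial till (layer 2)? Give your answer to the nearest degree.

Ray parameter p = sin 4.1° / 441 = 1.6213e-04 s/m.
sin θ_2 = p·V_2 = 1.6213e-04 × 934 = 0.1514.
θ_2 = arcsin 0.1514 = 8.71°.

9°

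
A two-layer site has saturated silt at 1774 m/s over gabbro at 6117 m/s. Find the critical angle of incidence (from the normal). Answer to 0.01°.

Critical incidence: sin θ_c = V₁/V₂ = 1774/6117 = 0.2900.
θ_c = arcsin 0.2900 = 16.86°.

16.86°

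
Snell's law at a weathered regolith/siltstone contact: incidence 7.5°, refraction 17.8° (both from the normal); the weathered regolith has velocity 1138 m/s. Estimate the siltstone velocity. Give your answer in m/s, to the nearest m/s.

2665 m/s

sin 7.5° = 0.1305; sin 17.8° = 0.3057.
V₂ = V₁·(sin θ₂/sin θ₁) = 1138·(0.3057/0.1305) = 2665.22 m/s.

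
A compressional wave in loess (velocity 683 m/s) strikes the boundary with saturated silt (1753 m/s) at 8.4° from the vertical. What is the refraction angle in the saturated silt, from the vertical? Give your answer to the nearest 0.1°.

22.0°

Snell's law: sin θ₂ = (V₂/V₁)·sin θ₁ = (1753/683)·sin 8.4° = 0.3749.
θ₂ = arcsin 0.3749 = 22.02° from the normal.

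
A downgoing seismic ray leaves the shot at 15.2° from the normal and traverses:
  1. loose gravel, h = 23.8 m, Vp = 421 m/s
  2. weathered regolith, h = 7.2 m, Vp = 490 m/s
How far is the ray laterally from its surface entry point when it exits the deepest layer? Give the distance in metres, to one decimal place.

Ray parameter p = sin 15.2° / 421 m/s = 6.2278e-04 s/m.
Layer 1: θ = 15.20°; offset = 23.8·tan 15.20° = 6.466 m.
Layer 2: sin θ = p·490 = 0.3052 → θ = 17.77°; offset = 7.2·tan 17.77° = 2.307 m.
Summing the layer offsets gives 8.774 m.

8.8 m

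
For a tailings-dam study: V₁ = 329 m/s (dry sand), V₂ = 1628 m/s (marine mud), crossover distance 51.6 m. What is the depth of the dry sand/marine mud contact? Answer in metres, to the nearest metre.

21 m

h = (x_cross/2)·√((V₂−V₁)/(V₂+V₁)).
(V₂−V₁)/(V₂+V₁) = (1628−329)/(1628+329) = 0.6638; √ = 0.8147.
h = (51.6/2)·0.8147 = 21.02 m.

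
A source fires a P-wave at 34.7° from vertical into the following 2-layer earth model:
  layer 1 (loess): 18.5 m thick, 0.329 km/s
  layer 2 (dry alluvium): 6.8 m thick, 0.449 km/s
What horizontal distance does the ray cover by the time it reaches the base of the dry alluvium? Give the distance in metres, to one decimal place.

21.2 m

Apply Snell's law at each interface; in layer i the horizontal offset is hᵢ·tan θᵢ.
Layer 1: θ = 34.70°; offset = 18.5·tan 34.70° = 12.810 m.
Layer 2: sin θ = 0.449·sin 34.7°/0.329 = 0.7769, θ = 50.98°; offset = 6.8·tan 50.98° = 8.391 m.
Total horizontal offset = 21.201 m.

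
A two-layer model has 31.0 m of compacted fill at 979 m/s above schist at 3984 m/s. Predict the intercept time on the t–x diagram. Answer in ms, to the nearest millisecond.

tᵢ = 2h·√(V₂²−V₁²)/(V₁V₂).
√(V₂²−V₁²) = √(3984²−979²) = 3861.8 m/s.
tᵢ = 2·31.0·3861.8/(979·3984) = 0.06139 s.

61 ms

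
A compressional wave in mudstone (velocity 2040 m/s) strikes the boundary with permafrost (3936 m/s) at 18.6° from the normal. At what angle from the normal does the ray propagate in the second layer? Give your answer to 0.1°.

sin θ₁/V₁ = sin θ₂/V₂ ⇒ sin θ₂ = 3936·sin 18.6°/2040 = 3936·0.3190/2040 = 0.6154.
θ₂ = arcsin 0.6154 = 37.98° from the normal.

38.0°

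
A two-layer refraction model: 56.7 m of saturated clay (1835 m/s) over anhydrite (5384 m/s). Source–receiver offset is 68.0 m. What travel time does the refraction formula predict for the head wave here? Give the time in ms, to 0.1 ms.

θ_c = arcsin(V₁/V₂) = arcsin(1835/5384) = 19.93°, cos θ_c = 0.9401.
Intercept time tᵢ = 2h cos θ_c / V₁ = 2·56.7·0.9401/1835 = 0.05810 s.
t = x/V₂ + tᵢ = 68.0/5384 + 0.05810 = 0.07073 s.

70.7 ms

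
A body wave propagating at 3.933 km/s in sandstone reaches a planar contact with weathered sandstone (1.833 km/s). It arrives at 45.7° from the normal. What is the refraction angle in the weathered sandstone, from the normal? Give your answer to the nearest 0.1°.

19.5°

Snell's law: sin θ₂ = (V₂/V₁)·sin θ₁ = (1.833/3.933)·sin 45.7° = 0.3336.
θ₂ = sin⁻¹(0.3336) = 19.48° (from vertical).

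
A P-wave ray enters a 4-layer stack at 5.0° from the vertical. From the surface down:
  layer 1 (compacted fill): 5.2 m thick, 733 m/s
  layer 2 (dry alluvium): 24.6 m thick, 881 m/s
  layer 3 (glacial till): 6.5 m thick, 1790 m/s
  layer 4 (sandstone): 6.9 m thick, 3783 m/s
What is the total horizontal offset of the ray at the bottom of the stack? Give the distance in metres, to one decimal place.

Apply Snell's law at each interface; in layer i the horizontal offset is hᵢ·tan θᵢ.
Layer 1: θ = 5.00°; offset = 5.2·tan 5.00° = 0.455 m.
Layer 2: sin θ = 881·sin 5.0°/733 = 0.1048, θ = 6.01°; offset = 24.6·tan 6.01° = 2.591 m.
Layer 3: sin θ = 1790·sin 5.0°/733 = 0.2128, θ = 12.29°; offset = 6.5·tan 12.29° = 1.416 m.
Layer 4: sin θ = 3783·sin 5.0°/733 = 0.4498, θ = 26.73°; offset = 6.9·tan 26.73° = 3.475 m.
Summing the layer offsets gives 7.937 m.

7.9 m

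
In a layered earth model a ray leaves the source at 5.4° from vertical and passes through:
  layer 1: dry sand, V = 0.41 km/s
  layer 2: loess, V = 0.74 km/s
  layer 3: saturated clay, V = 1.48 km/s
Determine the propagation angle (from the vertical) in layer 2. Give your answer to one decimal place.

9.8°

Ray parameter p = sin 5.4° / 0.41 = 2.2953e-01 s/km.
sin θ_2 = p·V_2 = 2.2953e-01 × 0.74 = 0.1699.
θ_2 = 9.78° from the vertical.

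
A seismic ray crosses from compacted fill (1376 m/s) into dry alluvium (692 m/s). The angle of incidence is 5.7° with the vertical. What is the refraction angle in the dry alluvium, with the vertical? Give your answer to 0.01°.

Snell's law: sin θ₂ = (V₂/V₁)·sin θ₁ = (692/1376)·sin 5.7° = 0.0499.
θ₂ = arcsin 0.0499 = 2.86° from the normal.

2.86°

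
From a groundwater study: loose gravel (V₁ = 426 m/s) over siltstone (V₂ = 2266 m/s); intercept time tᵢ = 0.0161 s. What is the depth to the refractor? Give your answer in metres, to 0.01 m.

3.49 m

h = tᵢ·V₁·V₂ / (2·√(V₂²−V₁²)).
√(V₂²−V₁²) = √(2266² − 426²) = 2225.6 m/s.
h = 0.0161 s × 426 × 2266 / (2 × 2225.6) = 3.49 m.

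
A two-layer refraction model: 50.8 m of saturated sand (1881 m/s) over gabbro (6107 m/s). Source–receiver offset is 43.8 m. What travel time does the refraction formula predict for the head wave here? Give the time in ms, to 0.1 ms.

58.6 ms

t = x/V₂ + 2h·√(V₂²−V₁²)/(V₁V₂).
√(V₂²−V₁²) = √(6107²−1881²) = 5810.1 m/s; delay term = 2·50.8·5810.1/(1881·6107) = 0.05139 s.
t = 43.8/6107 + 0.05139 = 0.05856 s.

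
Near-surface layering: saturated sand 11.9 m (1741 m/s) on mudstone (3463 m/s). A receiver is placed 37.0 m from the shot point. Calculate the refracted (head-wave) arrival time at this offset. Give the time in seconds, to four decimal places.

0.0225 s

θ_c = arcsin(V₁/V₂) = arcsin(1741/3463) = 30.18°, cos θ_c = 0.8644.
Intercept time tᵢ = 2h cos θ_c / V₁ = 2·11.9·0.8644/1741 = 0.01182 s.
t = x/V₂ + tᵢ = 37.0/3463 + 0.01182 = 0.02250 s.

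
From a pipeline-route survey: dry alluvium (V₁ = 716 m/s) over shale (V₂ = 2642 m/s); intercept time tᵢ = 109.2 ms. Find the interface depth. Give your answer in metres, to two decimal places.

h = tᵢ·V₁·V₂ / (2·√(V₂²−V₁²)).
√(V₂²−V₁²) = √(2642² − 716²) = 2543.1 m/s.
h = 0.1092 s × 716 × 2642 / (2 × 2543.1) = 40.61 m.

40.61 m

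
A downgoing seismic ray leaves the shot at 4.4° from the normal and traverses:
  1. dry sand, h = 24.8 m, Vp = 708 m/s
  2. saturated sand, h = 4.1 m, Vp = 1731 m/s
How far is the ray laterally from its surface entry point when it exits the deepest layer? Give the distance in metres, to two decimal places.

Ray parameter p = sin 4.4° / 708 m/s = 1.0836e-04 s/m.
Layer 1: θ = 4.40°; offset = 24.8·tan 4.40° = 1.9083 m.
Layer 2: sin θ = p·1731 = 0.1876 → θ = 10.81°; offset = 4.1·tan 10.81° = 0.7829 m.
Total horizontal offset = 2.6912 m.

2.69 m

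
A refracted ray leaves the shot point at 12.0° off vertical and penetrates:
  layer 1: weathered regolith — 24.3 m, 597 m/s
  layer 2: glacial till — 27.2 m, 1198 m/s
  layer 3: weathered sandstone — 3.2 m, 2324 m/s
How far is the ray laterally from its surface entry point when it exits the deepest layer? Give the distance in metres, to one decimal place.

22.1 m

p = sin θ₁/V₁ = sin 12.0°/597 = 3.4826e-04 s/m is conserved through the stack.
Layer 1: θ = 12.00°; offset = 24.3·tan 12.00° = 5.165 m.
Layer 2: sin θ = p·1198 = 0.4172 → θ = 24.66°; offset = 27.2·tan 24.66° = 12.487 m.
Layer 3: sin θ = p·2324 = 0.8094 → θ = 54.03°; offset = 3.2·tan 54.03° = 4.410 m.
Summing the layer offsets gives 22.062 m.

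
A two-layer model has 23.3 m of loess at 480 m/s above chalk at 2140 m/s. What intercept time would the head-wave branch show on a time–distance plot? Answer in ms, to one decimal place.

θ_c = arcsin(V₁/V₂) = arcsin(480/2140) = 12.96°; cos θ_c = 0.9745.
tᵢ = 2h·cos θ_c / V₁ = 2·23.3·0.9745 / 480 = 0.09461 s.

94.6 ms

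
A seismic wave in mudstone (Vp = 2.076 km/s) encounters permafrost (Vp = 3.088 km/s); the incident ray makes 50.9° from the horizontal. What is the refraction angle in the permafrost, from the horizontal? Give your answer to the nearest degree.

20°

Convert to the normal: θ₁ = 90° − 50.9° = 39.1°.
Snell's law: sin θ₂ = (V₂/V₁)·sin θ₁ = (3.088/2.076)·sin 39.1° = 0.9381.
θ₂ = arcsin 0.9381 = 69.74° from the normal.
From the interface: 90° − 69.74° = 20.26°.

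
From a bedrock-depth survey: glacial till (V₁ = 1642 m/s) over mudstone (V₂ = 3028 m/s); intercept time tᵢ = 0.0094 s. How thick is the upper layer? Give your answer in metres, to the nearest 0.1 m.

θ_c = arcsin(1642/3028) = 32.84°; cos θ_c = 0.8402.
tᵢ = 2h cos θ_c/V₁ ⇒ h = tᵢ·V₁/(2 cos θ_c) = 0.0094·1642/(2·0.8402) = 9.19 m.

9.2 m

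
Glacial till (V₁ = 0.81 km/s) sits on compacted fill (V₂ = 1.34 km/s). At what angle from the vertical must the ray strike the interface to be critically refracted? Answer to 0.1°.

Critical incidence: sin θ_c = V₁/V₂ = 0.81/1.34 = 0.6045.
θ_c = arcsin 0.6045 = 37.19°.

37.2°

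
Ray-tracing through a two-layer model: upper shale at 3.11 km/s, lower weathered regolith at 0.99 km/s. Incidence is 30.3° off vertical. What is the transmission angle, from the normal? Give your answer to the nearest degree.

Snell's law: sin θ₂ = (V₂/V₁)·sin θ₁ = (0.99/3.11)·sin 30.3° = 0.1606.
θ₂ = sin⁻¹(0.1606) = 9.24° (from vertical).

9°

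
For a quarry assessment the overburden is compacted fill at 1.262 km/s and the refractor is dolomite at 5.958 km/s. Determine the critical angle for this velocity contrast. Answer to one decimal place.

At critical incidence the refracted ray runs along the interface (θ₂ = 90°), so sin θ_c = V₁/V₂.
θ_c = arcsin(1.262/5.958) = arcsin 0.2118 = 12.23°.

12.2°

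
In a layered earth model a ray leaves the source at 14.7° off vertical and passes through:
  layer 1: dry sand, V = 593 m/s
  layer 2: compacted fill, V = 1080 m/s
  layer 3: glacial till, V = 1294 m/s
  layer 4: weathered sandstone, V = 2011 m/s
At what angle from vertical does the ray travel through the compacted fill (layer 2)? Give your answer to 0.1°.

27.5°

Ray parameter p = sin 14.7° / 593 = 4.2792e-04 s/m.
sin θ_2 = p·V_2 = 4.2792e-04 × 1080 = 0.4622.
θ_2 = arcsin 0.4622 = 27.53°.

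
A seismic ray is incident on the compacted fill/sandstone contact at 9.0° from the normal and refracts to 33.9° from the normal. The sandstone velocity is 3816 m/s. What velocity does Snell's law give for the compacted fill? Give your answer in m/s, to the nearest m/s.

1070 m/s

Snell's law: sin 9.0°/V₁ = sin 33.9°/V₂.
V₁ = V₂·sin 9.0°/sin 33.9° = 3816 × 0.2805 = 1070.30 m/s.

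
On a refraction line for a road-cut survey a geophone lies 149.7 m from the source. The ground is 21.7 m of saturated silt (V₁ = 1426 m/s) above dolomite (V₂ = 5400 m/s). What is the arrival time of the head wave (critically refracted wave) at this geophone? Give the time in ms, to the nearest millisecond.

θ_c = arcsin(V₁/V₂) = arcsin(1426/5400) = 15.31°, cos θ_c = 0.9645.
Intercept time tᵢ = 2h cos θ_c / V₁ = 2·21.7·0.9645/1426 = 0.02935 s.
t = x/V₂ + tᵢ = 149.7/5400 + 0.02935 = 0.05708 s.

57 ms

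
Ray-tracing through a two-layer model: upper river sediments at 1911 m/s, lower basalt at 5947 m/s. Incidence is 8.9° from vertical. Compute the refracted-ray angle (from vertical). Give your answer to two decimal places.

sin θ₁/V₁ = sin θ₂/V₂ ⇒ sin θ₂ = 5947·sin 8.9°/1911 = 5947·0.1547/1911 = 0.4815.
θ₂ = sin⁻¹(0.4815) = 28.78° (from vertical).

28.78°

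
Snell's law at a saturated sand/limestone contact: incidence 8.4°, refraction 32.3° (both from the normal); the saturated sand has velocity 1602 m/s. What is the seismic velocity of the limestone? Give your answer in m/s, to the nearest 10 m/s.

5860 m/s

Snell's law: sin 8.4°/V₁ = sin 32.3°/V₂.
V₂ = V₁·sin 32.3°/sin 8.4° = 1602 × 3.6579 = 5859.90 m/s.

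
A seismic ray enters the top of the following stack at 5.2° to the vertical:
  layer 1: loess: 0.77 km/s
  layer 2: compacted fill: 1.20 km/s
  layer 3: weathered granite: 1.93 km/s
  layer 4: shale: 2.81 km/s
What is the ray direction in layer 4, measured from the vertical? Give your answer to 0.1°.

Snell's law across each interface conserves sin θ / V, so sin θ_4 = V_4·sin θ₁/V₁.
sin θ_4 = 2.81 × sin 5.2° / 0.77 = 0.3308.
θ_4 = 19.31° from the vertical.

19.3°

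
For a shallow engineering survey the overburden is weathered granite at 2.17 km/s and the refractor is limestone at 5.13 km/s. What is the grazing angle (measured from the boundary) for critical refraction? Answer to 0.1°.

Critical incidence: sin θ_c = V₁/V₂ = 2.17/5.13 = 0.4230.
θ_c = arcsin 0.4230 = 25.02°.
Measured from the interface: 90° − 25.02° = 64.98°.

65.0°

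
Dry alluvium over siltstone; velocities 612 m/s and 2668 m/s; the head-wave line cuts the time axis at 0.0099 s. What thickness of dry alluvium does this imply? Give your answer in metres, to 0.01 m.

3.11 m

θ_c = arcsin(612/2668) = 13.26°; cos θ_c = 0.9733.
tᵢ = 2h cos θ_c/V₁ ⇒ h = tᵢ·V₁/(2 cos θ_c) = 0.0099·612/(2·0.9733) = 3.11 m.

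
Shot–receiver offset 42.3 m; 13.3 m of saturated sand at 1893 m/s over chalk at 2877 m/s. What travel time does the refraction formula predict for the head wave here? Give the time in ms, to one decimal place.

25.3 ms

θ_c = arcsin(V₁/V₂) = arcsin(1893/2877) = 41.15°, cos θ_c = 0.7530.
Intercept time tᵢ = 2h cos θ_c / V₁ = 2·13.3·0.7530/1893 = 0.01058 s.
t = x/V₂ + tᵢ = 42.3/2877 + 0.01058 = 0.02528 s.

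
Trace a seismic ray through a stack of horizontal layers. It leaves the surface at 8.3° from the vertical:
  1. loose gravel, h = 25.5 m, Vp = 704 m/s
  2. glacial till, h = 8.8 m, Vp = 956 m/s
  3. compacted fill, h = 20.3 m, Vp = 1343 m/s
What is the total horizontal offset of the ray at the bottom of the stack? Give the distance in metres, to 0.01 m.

Apply Snell's law at each interface; in layer i the horizontal offset is hᵢ·tan θᵢ.
Layer 1: θ = 8.30°; offset = 25.5·tan 8.30° = 3.7200 m.
Layer 2: sin θ = 956·sin 8.3°/704 = 0.1960, θ = 11.30°; offset = 8.8·tan 11.30° = 1.7592 m.
Layer 3: sin θ = 1343·sin 8.3°/704 = 0.2754, θ = 15.98°; offset = 20.3·tan 15.98° = 5.8151 m.
Total horizontal offset = 11.2944 m.

11.29 m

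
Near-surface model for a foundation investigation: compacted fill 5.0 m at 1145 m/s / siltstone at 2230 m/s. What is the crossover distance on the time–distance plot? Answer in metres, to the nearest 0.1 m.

17.6 m

θ_c = arcsin(1145/2230) = 30.89°, so cos θ_c = 0.8581 and tᵢ = 2h cos θ_c/V₁ = 0.0075 s.
At crossover x/V₁ = x/V₂ + tᵢ ⇒ x = tᵢ/(1/V₁ − 1/V₂) = 0.00749/(8.7336e-04 − 4.4843e-04) = 17.64 m.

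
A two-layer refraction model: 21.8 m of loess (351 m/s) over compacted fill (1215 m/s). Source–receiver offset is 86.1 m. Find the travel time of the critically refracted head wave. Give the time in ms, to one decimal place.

t = x/V₂ + 2h·√(V₂²−V₁²)/(V₁V₂).
√(V₂²−V₁²) = √(1215²−351²) = 1163.2 m/s; delay term = 2·21.8·1163.2/(351·1215) = 0.11892 s.
t = 86.1/1215 + 0.11892 = 0.18978 s.

189.8 ms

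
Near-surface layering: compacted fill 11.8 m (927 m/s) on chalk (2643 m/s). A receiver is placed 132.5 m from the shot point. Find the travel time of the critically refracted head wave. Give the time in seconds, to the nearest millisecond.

0.074 s

t = x/V₂ + 2h·√(V₂²−V₁²)/(V₁V₂).
√(V₂²−V₁²) = √(2643²−927²) = 2475.1 m/s; delay term = 2·11.8·2475.1/(927·2643) = 0.02384 s.
t = 132.5/2643 + 0.02384 = 0.07397 s.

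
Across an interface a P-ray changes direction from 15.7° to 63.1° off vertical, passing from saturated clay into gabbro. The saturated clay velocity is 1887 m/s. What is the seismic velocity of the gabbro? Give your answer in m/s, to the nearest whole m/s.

6219 m/s

sin 15.7° = 0.2706; sin 63.1° = 0.8918.
V₂ = V₁·(sin θ₂/sin θ₁) = 1887·(0.8918/0.2706) = 6218.84 m/s.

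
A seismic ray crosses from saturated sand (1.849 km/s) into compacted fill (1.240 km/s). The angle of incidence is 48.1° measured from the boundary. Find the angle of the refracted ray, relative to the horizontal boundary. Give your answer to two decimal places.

Angle from the normal: 90° − 48.1° = 41.9°.
Snell's law: sin θ₂ = (V₂/V₁)·sin θ₁ = (1.240/1.849)·sin 41.9° = 0.4479.
θ₂ = arcsin 0.4479 = 26.61° from the normal.
From the interface: 90° − 26.61° = 63.39°.

63.39°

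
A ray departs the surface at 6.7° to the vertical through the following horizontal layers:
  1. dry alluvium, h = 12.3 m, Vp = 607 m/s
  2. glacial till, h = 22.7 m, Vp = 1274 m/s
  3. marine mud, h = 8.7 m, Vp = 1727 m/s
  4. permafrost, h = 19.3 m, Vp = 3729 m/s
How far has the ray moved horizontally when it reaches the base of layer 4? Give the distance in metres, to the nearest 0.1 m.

30.1 m

p = sin θ₁/V₁ = sin 6.7°/607 = 1.9221e-04 s/m is conserved through the stack.
Layer 1: θ = 6.70°; offset = 12.3·tan 6.70° = 1.445 m.
Layer 2: sin θ = p·1274 = 0.2449 → θ = 14.17°; offset = 22.7·tan 14.17° = 5.733 m.
Layer 3: sin θ = p·1727 = 0.3319 → θ = 19.39°; offset = 8.7·tan 19.39° = 3.062 m.
Layer 4: sin θ = p·3729 = 0.7167 → θ = 45.79°; offset = 19.3·tan 45.79° = 19.837 m.
Total horizontal offset = 30.077 m.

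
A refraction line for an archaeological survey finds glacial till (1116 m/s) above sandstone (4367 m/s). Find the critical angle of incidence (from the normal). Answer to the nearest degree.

Critical incidence: sin θ_c = V₁/V₂ = 1116/4367 = 0.2556.
θ_c = arcsin 0.2556 = 14.81°.

15°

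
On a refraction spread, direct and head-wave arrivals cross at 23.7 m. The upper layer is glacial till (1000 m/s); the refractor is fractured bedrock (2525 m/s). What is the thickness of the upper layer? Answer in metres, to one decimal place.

x_cross = 2h·√((V₂+V₁)/(V₂−V₁)) → h = x_cross / (2·√((V₂+V₁)/(V₂−V₁))).
√((V₂+V₁)/(V₂−V₁)) = √((2525+1000)/(2525−1000)) = 1.5204.
h = 23.7 / (2·1.5204) = 7.79 m.

7.8 m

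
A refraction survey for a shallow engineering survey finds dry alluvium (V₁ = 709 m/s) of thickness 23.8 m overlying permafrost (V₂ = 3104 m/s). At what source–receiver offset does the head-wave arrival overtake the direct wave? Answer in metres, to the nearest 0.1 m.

60.1 m

θ_c = arcsin(709/3104) = 13.20°, so cos θ_c = 0.9736 and tᵢ = 2h cos θ_c/V₁ = 0.0654 s.
At crossover x/V₁ = x/V₂ + tᵢ ⇒ x = tᵢ/(1/V₁ − 1/V₂) = 0.06536/(1.4104e-03 − 3.2216e-04) = 60.06 m.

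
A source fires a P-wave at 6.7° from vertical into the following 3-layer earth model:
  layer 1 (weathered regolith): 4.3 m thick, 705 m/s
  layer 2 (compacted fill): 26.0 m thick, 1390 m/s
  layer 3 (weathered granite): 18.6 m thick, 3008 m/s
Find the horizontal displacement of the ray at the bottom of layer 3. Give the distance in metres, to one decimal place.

p = sin θ₁/V₁ = sin 6.7°/705 = 1.6549e-04 s/m is conserved through the stack.
Layer 1: θ = 6.70°; offset = 4.3·tan 6.70° = 0.505 m.
Layer 2: sin θ = p·1390 = 0.2300 → θ = 13.30°; offset = 26.0·tan 13.30° = 6.146 m.
Layer 3: sin θ = p·3008 = 0.4978 → θ = 29.85°; offset = 18.6·tan 29.85° = 10.676 m.
Σ offsets = 17.326 m.

17.3 m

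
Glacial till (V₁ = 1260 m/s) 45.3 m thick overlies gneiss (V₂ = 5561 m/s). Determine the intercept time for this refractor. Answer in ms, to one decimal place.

70.0 ms

θ_c = arcsin(V₁/V₂) = arcsin(1260/5561) = 13.10°; cos θ_c = 0.9740.
tᵢ = 2h·cos θ_c / V₁ = 2·45.3·0.9740 / 1260 = 0.07003 s.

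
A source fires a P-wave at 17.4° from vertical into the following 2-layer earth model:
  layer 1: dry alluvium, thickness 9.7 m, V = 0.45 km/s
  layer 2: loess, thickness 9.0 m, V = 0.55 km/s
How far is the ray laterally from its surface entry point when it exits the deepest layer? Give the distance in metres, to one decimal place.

6.6 m

Apply Snell's law at each interface; in layer i the horizontal offset is hᵢ·tan θᵢ.
Layer 1: θ = 17.40°; offset = 9.7·tan 17.40° = 3.040 m.
Layer 2: sin θ = 0.55·sin 17.4°/0.45 = 0.3655, θ = 21.44°; offset = 9.0·tan 21.44° = 3.534 m.
Σ offsets = 6.574 m.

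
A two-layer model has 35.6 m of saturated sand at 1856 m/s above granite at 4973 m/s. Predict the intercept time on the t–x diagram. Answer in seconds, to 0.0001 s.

tᵢ = 2h·√(V₂²−V₁²)/(V₁V₂).
√(V₂²−V₁²) = √(4973²−1856²) = 4613.7 m/s.
tᵢ = 2·35.6·4613.7/(1856·4973) = 0.03559 s.

0.0356 s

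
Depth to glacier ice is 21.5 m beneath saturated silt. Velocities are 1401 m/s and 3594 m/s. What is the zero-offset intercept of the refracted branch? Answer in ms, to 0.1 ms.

28.3 ms

θ_c = arcsin(V₁/V₂) = arcsin(1401/3594) = 22.94°; cos θ_c = 0.9209.
tᵢ = 2h·cos θ_c / V₁ = 2·21.5·0.9209 / 1401 = 0.02826 s.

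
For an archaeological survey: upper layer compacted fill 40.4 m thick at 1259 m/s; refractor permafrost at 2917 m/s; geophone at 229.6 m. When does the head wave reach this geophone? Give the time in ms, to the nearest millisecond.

t = x/V₂ + 2h·√(V₂²−V₁²)/(V₁V₂).
√(V₂²−V₁²) = √(2917²−1259²) = 2631.3 m/s; delay term = 2·40.4·2631.3/(1259·2917) = 0.05789 s.
t = 229.6/2917 + 0.05789 = 0.13660 s.

137 ms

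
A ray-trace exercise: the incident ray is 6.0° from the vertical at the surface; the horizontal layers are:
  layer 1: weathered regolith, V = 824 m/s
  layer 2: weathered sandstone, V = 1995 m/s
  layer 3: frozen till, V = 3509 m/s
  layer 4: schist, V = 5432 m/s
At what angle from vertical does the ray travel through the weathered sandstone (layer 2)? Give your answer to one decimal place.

14.7°

Snell's law across each interface conserves sin θ / V, so sin θ_2 = V_2·sin θ₁/V₁.
sin θ_2 = 1995 × sin 6.0° / 824 = 0.2531.
θ_2 = arcsin 0.2531 = 14.66°.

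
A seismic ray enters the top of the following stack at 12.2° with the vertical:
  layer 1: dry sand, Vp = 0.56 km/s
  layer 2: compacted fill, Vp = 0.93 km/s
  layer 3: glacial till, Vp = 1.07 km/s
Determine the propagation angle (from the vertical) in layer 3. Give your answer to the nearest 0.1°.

23.8°

Snell's law across each interface conserves sin θ / V, so sin θ_3 = V_3·sin θ₁/V₁.
sin θ_3 = 1.07 × sin 12.2° / 0.56 = 0.4038.
θ_3 = 23.81° from the vertical.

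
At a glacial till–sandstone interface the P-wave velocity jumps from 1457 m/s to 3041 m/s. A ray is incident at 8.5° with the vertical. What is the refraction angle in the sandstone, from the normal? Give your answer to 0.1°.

18.0°

sin θ₁/V₁ = sin θ₂/V₂ ⇒ sin θ₂ = 3041·sin 8.5°/1457 = 3041·0.1478/1457 = 0.3085.
θ₂ = arcsin 0.3085 = 17.97° from the normal.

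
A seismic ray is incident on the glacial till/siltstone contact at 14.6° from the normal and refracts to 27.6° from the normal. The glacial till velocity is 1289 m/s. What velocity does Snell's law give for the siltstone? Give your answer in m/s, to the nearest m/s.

2369 m/s

Snell's law: sin 14.6°/V₁ = sin 27.6°/V₂.
V₂ = V₁·sin 27.6°/sin 14.6° = 1289 × 1.8380 = 2369.14 m/s.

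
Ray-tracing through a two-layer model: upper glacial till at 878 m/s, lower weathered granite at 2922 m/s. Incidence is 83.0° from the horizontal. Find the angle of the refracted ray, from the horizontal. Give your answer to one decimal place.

66.1°

Convert to the normal: θ₁ = 90° − 83.0° = 7.0°.
Snell's law: sin θ₂ = (V₂/V₁)·sin θ₁ = (2922/878)·sin 7.0° = 0.4056.
θ₂ = arcsin 0.4056 = 23.93° from the normal.
From the interface: 90° − 23.93° = 66.07°.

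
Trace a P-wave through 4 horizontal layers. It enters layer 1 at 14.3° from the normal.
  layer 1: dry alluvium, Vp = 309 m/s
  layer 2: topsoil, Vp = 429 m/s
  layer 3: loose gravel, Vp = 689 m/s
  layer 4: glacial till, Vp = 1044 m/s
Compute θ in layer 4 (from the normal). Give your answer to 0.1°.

56.6°

Snell's law across each interface conserves sin θ / V, so sin θ_4 = V_4·sin θ₁/V₁.
sin θ_4 = 1044 × sin 14.3° / 309 = 0.8345.
θ_4 = arcsin 0.8345 = 56.57°.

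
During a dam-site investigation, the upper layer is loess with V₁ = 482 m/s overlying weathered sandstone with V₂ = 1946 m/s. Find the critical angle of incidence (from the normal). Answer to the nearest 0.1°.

14.3°

At critical incidence the refracted ray runs along the interface (θ₂ = 90°), so sin θ_c = V₁/V₂.
θ_c = arcsin(482/1946) = arcsin 0.2477 = 14.34°.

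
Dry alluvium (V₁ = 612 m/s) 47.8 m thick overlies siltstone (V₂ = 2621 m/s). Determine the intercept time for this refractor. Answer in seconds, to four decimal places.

tᵢ = 2h·√(V₂²−V₁²)/(V₁V₂).
√(V₂²−V₁²) = √(2621²−612²) = 2548.5 m/s.
tᵢ = 2·47.8·2548.5/(612·2621) = 0.15189 s.

0.1519 s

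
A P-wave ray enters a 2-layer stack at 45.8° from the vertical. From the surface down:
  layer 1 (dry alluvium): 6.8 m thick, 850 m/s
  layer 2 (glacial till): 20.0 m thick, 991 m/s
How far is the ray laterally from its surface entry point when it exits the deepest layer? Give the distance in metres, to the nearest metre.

37 m

Ray parameter p = sin 45.8° / 850 m/s = 8.4342e-04 s/m.
Layer 1: θ = 45.80°; offset = 6.8·tan 45.80° = 6.993 m.
Layer 2: sin θ = p·991 = 0.8358 → θ = 56.70°; offset = 20.0·tan 56.70° = 30.450 m.
Summing the layer offsets gives 37.443 m.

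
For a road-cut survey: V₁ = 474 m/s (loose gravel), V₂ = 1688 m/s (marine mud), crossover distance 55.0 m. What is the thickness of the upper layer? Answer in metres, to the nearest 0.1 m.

x_cross = 2h·√((V₂+V₁)/(V₂−V₁)) → h = x_cross / (2·√((V₂+V₁)/(V₂−V₁))).
√((V₂+V₁)/(V₂−V₁)) = √((1688+474)/(1688−474)) = 1.3345.
h = 55.0 / (2·1.3345) = 20.61 m.

20.6 m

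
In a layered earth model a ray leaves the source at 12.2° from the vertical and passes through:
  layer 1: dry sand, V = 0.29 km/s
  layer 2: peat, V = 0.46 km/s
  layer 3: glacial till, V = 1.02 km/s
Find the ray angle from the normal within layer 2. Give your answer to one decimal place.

19.6°

Ray parameter p = sin 12.2° / 0.29 = 7.2871e-01 s/km.
sin θ_2 = p·V_2 = 7.2871e-01 × 0.46 = 0.3352.
θ_2 = 19.58° from the vertical.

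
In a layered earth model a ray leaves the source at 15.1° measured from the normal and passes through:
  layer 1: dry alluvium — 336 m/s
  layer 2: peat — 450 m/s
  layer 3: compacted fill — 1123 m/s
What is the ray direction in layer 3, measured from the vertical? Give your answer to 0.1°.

Snell's law across each interface conserves sin θ / V, so sin θ_3 = V_3·sin θ₁/V₁.
sin θ_3 = 1123 × sin 15.1° / 336 = 0.8707.
θ_3 = arcsin 0.8707 = 60.54°.

60.5°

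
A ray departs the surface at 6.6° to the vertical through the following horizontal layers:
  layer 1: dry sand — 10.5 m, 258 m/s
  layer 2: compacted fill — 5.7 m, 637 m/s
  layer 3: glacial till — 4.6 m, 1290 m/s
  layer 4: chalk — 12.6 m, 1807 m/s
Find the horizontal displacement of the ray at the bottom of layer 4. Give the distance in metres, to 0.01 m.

Apply Snell's law at each interface; in layer i the horizontal offset is hᵢ·tan θᵢ.
Layer 1: θ = 6.60°; offset = 10.5·tan 6.60° = 1.2149 m.
Layer 2: sin θ = 637·sin 6.6°/258 = 0.2838, θ = 16.49°; offset = 5.7·tan 16.49° = 1.6869 m.
Layer 3: sin θ = 1290·sin 6.6°/258 = 0.5747, θ = 35.08°; offset = 4.6·tan 35.08° = 3.2303 m.
Layer 4: sin θ = 1807·sin 6.6°/258 = 0.8050, θ = 53.61°; offset = 12.6·tan 53.61° = 17.0970 m.
Summing the layer offsets gives 23.2290 m.

23.23 m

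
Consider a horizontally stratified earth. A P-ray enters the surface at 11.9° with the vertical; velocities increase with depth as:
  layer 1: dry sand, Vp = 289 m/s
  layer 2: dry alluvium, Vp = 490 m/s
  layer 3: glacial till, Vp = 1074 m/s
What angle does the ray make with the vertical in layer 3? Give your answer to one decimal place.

Ray parameter p = sin 11.9° / 289 = 7.1351e-04 s/m.
sin θ_3 = p·V_3 = 7.1351e-04 × 1074 = 0.7663.
θ_3 = 50.02° from the vertical.

50.0°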